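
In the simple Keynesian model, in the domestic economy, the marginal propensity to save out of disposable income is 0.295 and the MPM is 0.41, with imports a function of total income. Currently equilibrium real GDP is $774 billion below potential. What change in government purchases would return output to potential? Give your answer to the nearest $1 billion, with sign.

MPC = 1 − MPS = 1 − 0.295 = 0.705.
Spending multiplier = 1/(1 − c + m) = 1/(1 − 0.705 + 0.41) = 1/0.705 ≈ 1.418.
Need ΔY = +$774 billion, so ΔG = ΔY/k = (+$774 billion) × 0.705 ≈ +$546 billion.
The government should increase government purchases by $546 billion.

+$546 billion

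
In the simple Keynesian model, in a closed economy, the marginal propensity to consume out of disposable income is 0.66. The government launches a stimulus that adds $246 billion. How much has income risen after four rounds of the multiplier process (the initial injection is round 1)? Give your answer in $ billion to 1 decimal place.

$586.2 billion

Round 1 adds ΔG = $246 billion; each later round is MPC = 0.66 times the previous.
After 4 rounds: 246 + 162.36 + 107.1576 + 70.724016 = ΔG·(1 − c^4)/(1 − c) = 246 × (1 − 0.18974736)/0.34 ≈ $586.2 billion.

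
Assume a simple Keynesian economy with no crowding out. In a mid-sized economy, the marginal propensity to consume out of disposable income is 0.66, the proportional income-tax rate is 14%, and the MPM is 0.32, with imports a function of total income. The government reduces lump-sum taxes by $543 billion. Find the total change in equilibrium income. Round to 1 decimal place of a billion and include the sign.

+$476.3 billion

A lump-sum tax change of −$543 billion shifts disposable income by +$543 billion; first-round consumption changes by −c × ΔT = −0.66 × (−$543 billion) = +$358.38 billion.
Expenditure multiplier = 1/(1 − c(1−t) + m) = 1/(1 − 0.66×0.86 + 0.32) = 1/0.7524 ≈ 1.329.
The tax multiplier is −c × k ≈ −0.877, so ΔY = k × (−c·ΔT) = (+$358.38 billion) / 0.7524 ≈ +$476.3 billion.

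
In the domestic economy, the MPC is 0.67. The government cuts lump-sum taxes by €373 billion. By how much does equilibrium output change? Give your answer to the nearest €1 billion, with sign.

A lump-sum tax change of −€373 billion shifts disposable income by +€373 billion; first-round consumption changes by −c × ΔT = −0.67 × (−€373 billion) = +€249.91 billion.
Expenditure multiplier = 1/(1 − MPC) = 1/(1 − 0.67) = 1/0.33 ≈ 3.03.
The tax multiplier is −c × k ≈ −2.03, so ΔY = k × (−c·ΔT) = (+€249.91 billion) / 0.33 ≈ +€757 billion.

+€757 billion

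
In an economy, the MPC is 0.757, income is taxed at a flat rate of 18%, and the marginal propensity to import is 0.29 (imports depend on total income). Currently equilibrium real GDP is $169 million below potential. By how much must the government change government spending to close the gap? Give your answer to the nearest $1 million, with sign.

Spending multiplier = 1/(1 − c(1−t) + m) = 1/(1 − 0.757×0.82 + 0.29) = 1/0.66926 ≈ 1.494.
Need ΔY = +$169 million, so ΔG = ΔY/k = (+$169 million) × 0.66926 ≈ +$113 million.
The government should increase government spending by $113 million.

+$113 million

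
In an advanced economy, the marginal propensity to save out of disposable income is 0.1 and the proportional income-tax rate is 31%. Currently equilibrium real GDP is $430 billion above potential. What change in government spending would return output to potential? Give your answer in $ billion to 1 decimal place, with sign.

−$163.0 billion

MPC = 1 − MPS = 1 − 0.1 = 0.9.
Spending multiplier = 1/(1 − c(1−t)) = 1/(1 − 0.9×0.69) = 1/0.379 ≈ 2.639.
Need ΔY = −$430 billion, so ΔG = ΔY/k = (−$430 billion) × 0.379 ≈ −$163 billion.
The government should cut government spending by $163 billion.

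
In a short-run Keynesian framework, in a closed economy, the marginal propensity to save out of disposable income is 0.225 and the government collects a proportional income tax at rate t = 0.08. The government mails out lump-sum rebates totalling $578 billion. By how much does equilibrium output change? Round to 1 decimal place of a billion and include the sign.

+$1,560.8 billion

MPC = 1 − MPS = 1 − 0.225 = 0.775.
A lump-sum tax change of −$578 billion shifts disposable income by +$578 billion; first-round consumption changes by −c × ΔT = −0.775 × (−$578 billion) = +$447.95 billion.
Expenditure multiplier = 1/(1 − c(1−t)) = 1/(1 − 0.775×0.92) = 1/0.287 ≈ 3.484.
The tax multiplier is −c × k ≈ −2.7, so ΔY = k × (−c·ΔT) = (+$447.95 billion) / 0.287 ≈ +$1,560.8 billion.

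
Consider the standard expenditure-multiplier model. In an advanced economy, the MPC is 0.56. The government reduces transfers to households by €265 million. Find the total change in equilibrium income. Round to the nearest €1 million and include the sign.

−€337 million

The transfer change shifts disposable income by −€265 million, so first-round consumption changes by c·ΔTR = 0.56 × (−€265 million) = −€148.4 million.
Expenditure multiplier = 1/(1 − MPC) = 1/(1 − 0.56) = 1/0.44 ≈ 2.273.
The transfer multiplier is c × k ≈ 1.273, so ΔY = k × (c·ΔTR) = (−€148.4 million) / 0.44 ≈ −€337 million.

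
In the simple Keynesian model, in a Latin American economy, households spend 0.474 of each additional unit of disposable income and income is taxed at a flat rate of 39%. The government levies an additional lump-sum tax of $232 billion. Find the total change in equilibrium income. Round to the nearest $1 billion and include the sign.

A lump-sum tax change of +$232 billion shifts disposable income by −$232 billion; first-round consumption changes by −c × ΔT = −0.474 × (+$232 billion) = −$109.968 billion.
Expenditure multiplier = 1/(1 − c(1−t)) = 1/(1 − 0.474×0.61) = 1/0.71086 ≈ 1.407.
The tax multiplier is −c × k ≈ −0.667, so ΔY = k × (−c·ΔT) = (−$109.968 billion) / 0.71086 ≈ −$155 billion.

−$155 billion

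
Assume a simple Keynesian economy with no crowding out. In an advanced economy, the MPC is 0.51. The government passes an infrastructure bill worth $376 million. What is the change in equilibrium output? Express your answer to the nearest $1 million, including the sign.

+$767 million

Spending multiplier = 1/(1 − MPC) = 1/(1 − 0.51) = 1/0.49 ≈ 2.041.
ΔY = k × ΔG = (+$376 million) / 0.49 ≈ +$767 million.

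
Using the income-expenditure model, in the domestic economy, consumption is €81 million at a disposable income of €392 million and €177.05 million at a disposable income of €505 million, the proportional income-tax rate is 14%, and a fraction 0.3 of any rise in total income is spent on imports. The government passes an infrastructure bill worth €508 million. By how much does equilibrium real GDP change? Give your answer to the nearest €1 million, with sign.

MPC = ΔC/ΔYd = (177.05 − 81)/(505 − 392) = 96.05/113 = 0.85.
Expenditure multiplier = 1/(1 − c(1−t) + m) = 1/(1 − 0.85×0.86 + 0.3) = 1/0.569 ≈ 1.757.
ΔY = k × ΔG = (+€508 million) / 0.569 ≈ +€893 million.

+€893 million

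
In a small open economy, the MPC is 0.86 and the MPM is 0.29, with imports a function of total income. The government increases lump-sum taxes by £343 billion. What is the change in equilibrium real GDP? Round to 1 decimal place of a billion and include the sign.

−£686.0 billion

A lump-sum tax change of +£343 billion shifts disposable income by −£343 billion; first-round consumption changes by −c × ΔT = −0.86 × (+£343 billion) = −£294.98 billion.
Expenditure multiplier = 1/(1 − c + m) = 1/(1 − 0.86 + 0.29) = 1/0.43 ≈ 2.326.
The tax multiplier is −c × k = −2, so ΔY = k × (−c·ΔT) = (−£294.98 billion) / 0.43 = −£686 billion.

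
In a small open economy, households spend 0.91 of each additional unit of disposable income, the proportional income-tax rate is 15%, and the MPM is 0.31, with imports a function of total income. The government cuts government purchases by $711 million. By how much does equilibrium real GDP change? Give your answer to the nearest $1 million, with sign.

−$1,325 million

Spending multiplier = 1/(1 − c(1−t) + m) = 1/(1 − 0.91×0.85 + 0.31) = 1/0.5365 ≈ 1.864.
ΔY = k × ΔG = (−$711 million) / 0.5365 ≈ −$1,325 million.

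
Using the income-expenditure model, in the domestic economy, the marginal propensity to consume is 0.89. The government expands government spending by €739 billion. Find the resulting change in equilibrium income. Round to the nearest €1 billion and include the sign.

Government-spending multiplier = 1/(1 − MPC) = 1/(1 − 0.89) = 1/0.11 ≈ 9.091.
ΔY = k × ΔG = (+€739 billion) / 0.11 ≈ +€6,718 billion.

+€6,718 billion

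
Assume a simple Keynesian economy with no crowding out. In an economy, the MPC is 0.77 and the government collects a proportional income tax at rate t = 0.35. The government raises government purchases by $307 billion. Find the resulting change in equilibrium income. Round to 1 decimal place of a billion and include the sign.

+$614.6 billion

Government-spending multiplier = 1/(1 − c(1−t)) = 1/(1 − 0.77×0.65) = 1/0.4995 ≈ 2.002.
ΔY = k × ΔG = (+$307 billion) / 0.4995 ≈ +$614.6 billion.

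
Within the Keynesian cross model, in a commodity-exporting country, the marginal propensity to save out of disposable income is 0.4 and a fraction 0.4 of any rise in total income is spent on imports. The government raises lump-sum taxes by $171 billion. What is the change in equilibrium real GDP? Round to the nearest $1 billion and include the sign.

MPC = 1 − MPS = 1 − 0.4 = 0.6.
A lump-sum tax change of +$171 billion shifts disposable income by −$171 billion; first-round consumption changes by −c × ΔT = −0.6 × (+$171 billion) = −$102.6 billion.
Expenditure multiplier = 1/(1 − c + m) = 1/(1 − 0.6 + 0.4) = 1/0.8 = 1.25.
The tax multiplier is −c × k = −0.75, so ΔY = k × (−c·ΔT) = (−$102.6 billion) / 0.8 ≈ −$128 billion.

−$128 billion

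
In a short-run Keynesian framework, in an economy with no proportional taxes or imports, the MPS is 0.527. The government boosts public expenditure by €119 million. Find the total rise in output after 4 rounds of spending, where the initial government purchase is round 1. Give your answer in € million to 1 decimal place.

€214.5 million

MPC = 1 − MPS = 1 − 0.527 = 0.473.
Round 1 adds ΔG = €119 million; each later round is MPC = 0.473 times the previous.
After 4 rounds: 119 + 56.287 + 26.623751 + 12.593034223 = ΔG·(1 − c^4)/(1 − c) = 119 × (1 − 0.050054665441)/0.527 ≈ €214.5 million.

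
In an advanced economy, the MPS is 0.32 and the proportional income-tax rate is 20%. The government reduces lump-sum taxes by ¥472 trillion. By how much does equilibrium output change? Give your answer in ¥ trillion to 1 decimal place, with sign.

MPC = 1 − MPS = 1 − 0.32 = 0.68.
A lump-sum tax change of −¥472 trillion shifts disposable income by +¥472 trillion; first-round consumption changes by −c × ΔT = −0.68 × (−¥472 trillion) = +¥320.96 trillion.
Expenditure multiplier = 1/(1 − c(1−t)) = 1/(1 − 0.68×0.8) = 1/0.456 ≈ 2.193.
The tax multiplier is −c × k ≈ −1.491, so ΔY = k × (−c·ΔT) = (+¥320.96 trillion) / 0.456 ≈ +¥703.9 trillion.

+¥703.9 trillion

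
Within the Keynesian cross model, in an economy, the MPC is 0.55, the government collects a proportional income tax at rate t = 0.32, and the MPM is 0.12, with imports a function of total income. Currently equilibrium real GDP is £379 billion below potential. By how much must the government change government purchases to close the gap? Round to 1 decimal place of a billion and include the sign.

Spending multiplier = 1/(1 − c(1−t) + m) = 1/(1 − 0.55×0.68 + 0.12) = 1/0.746 ≈ 1.34.
Need ΔY = +£379 billion, so ΔG = ΔY/k = (+£379 billion) × 0.746 ≈ +£282.7 billion.
The government should increase government purchases by £282.7 billion.

+£282.7 billion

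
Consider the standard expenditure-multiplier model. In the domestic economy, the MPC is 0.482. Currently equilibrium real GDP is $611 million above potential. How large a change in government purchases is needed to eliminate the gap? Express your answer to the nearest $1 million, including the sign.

Spending multiplier = 1/(1 − MPC) = 1/(1 − 0.482) = 1/0.518 ≈ 1.931.
Need ΔY = −$611 million, so ΔG = ΔY/k = (−$611 million) × 0.518 ≈ −$316 million.
The government should cut government purchases by $316 million.

−$316 million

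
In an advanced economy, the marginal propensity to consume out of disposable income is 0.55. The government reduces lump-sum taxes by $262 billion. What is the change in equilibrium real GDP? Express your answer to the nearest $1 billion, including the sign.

+$320 billion

A lump-sum tax change of −$262 billion shifts disposable income by +$262 billion; first-round consumption changes by −c × ΔT = −0.55 × (−$262 billion) = +$144.1 billion.
Expenditure multiplier = 1/(1 − MPC) = 1/(1 − 0.55) = 1/0.45 ≈ 2.222.
The tax multiplier is −c × k ≈ −1.222, so ΔY = k × (−c·ΔT) = (+$144.1 billion) / 0.45 ≈ +$320 billion.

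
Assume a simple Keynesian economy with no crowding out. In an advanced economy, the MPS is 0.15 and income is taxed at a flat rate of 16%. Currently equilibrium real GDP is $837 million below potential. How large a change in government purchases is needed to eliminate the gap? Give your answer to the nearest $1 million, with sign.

MPC = 1 − MPS = 1 − 0.15 = 0.85.
Spending multiplier = 1/(1 − c(1−t)) = 1/(1 − 0.85×0.84) = 1/0.286 ≈ 3.497.
Need ΔY = +$837 million, so ΔG = ΔY/k = (+$837 million) × 0.286 ≈ +$239 million.
The government should increase government purchases by $239 million.

+$239 million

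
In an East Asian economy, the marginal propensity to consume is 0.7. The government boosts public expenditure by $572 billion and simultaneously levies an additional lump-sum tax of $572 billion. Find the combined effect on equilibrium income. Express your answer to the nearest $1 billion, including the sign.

Expenditure multiplier = 1/(1 − MPC) = 1/(1 − 0.7) = 1/0.3 ≈ 3.333.
ΔG contributes k·ΔG = (+$572 billion) / 0.3 ≈ +$1,906.7 billion.
ΔT of +$572 billion changes first-round spending by −c·ΔT = −$400.4 billion, contributing k·(−c·ΔT) = (−$400.4 billion) / 0.3 ≈ −$1,334.7 billion.
With ΔG = ΔT and no other leakages, the balanced-budget multiplier is 1, so ΔY = ΔG = +$572 billion.

+$572 billion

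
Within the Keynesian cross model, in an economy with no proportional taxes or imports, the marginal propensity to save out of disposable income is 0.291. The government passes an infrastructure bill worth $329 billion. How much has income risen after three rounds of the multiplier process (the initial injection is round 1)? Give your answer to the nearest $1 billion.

$728 billion

MPC = 1 − MPS = 1 − 0.291 = 0.709.
Round 1 adds ΔG = $329 billion; each later round is MPC = 0.709 times the previous.
After 3 rounds: 329 + 233.261 + 165.382049 = ΔG·(1 − c^3)/(1 − c) = 329 × (1 − 0.356400829)/0.291 ≈ $728 billion.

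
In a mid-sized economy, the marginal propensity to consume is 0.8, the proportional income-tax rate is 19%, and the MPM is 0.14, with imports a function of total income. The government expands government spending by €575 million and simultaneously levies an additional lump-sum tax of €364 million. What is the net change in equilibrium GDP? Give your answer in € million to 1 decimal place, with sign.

Expenditure multiplier = 1/(1 − c(1−t) + m) = 1/(1 − 0.8×0.81 + 0.14) = 1/0.492 ≈ 2.033.
ΔG contributes k·ΔG = (+€575 million) / 0.492 ≈ +€1,168.7 million.
ΔT of +€364 million changes first-round spending by −c·ΔT = −€291.2 million, contributing k·(−c·ΔT) = (−€291.2 million) / 0.492 ≈ −€591.9 million.
Net ΔY = k(ΔG − c·ΔT) = (+€283.8 million) / 0.492 ≈ +€576.8 million.

+€576.8 million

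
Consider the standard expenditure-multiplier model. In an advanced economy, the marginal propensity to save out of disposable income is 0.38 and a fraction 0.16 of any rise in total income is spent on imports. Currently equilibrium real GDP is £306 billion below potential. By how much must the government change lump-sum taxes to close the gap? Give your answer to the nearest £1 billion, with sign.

MPC = 1 − MPS = 1 − 0.38 = 0.62.
Spending multiplier = 1/(1 − c + m) = 1/(1 − 0.62 + 0.16) = 1/0.54 ≈ 1.852.
Tax multiplier = −c·k = −0.62/0.54 ≈ −1.148. Need ΔY = +£306 billion, so ΔT = ΔY/(−c·k) = −(+£306 billion) × 0.54 / 0.62 ≈ −£267 billion.
The government should cut lump-sum taxes by £267 billion.

−£267 billion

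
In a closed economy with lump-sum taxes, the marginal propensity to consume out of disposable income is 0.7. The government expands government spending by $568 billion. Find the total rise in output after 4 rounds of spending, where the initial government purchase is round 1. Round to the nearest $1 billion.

Round 1 adds ΔG = $568 billion; each later round is MPC = 0.7 times the previous.
After 4 rounds: 568 + 397.6 + 278.32 + 194.824 = ΔG·(1 − c^4)/(1 − c) = 568 × (1 − 0.2401)/0.3 ≈ $1,439 billion.

$1,439 billion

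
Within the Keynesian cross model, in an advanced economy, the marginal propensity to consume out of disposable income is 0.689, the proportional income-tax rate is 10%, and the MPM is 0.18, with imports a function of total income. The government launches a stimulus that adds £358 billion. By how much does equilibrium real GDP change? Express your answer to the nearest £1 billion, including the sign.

+£639 billion

Expenditure multiplier = 1/(1 − c(1−t) + m) = 1/(1 − 0.689×0.9 + 0.18) = 1/0.5599 ≈ 1.786.
ΔY = k × ΔG = (+£358 billion) / 0.5599 ≈ +£639 billion.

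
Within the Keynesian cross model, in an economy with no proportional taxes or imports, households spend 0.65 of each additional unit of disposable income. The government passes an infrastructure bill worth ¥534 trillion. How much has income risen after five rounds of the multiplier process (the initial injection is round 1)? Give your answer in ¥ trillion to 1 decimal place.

Round 1 adds ΔG = ¥534 trillion; each later round is MPC = 0.65 times the previous.
After 5 rounds: 534 + 347.1 + 225.615 + 146.64975 + 95.3223375 = ΔG·(1 − c^5)/(1 − c) = 534 × (1 − 0.1160290625)/0.35 ≈ ¥1,348.7 trillion.

¥1,348.7 trillion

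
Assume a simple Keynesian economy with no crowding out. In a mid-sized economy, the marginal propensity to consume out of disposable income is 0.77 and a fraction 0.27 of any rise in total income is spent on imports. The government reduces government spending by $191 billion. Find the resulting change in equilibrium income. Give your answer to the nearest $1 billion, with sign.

Government-spending multiplier = 1/(1 − c + m) = 1/(1 − 0.77 + 0.27) = 1/0.5 = 2.
ΔY = k × ΔG = (−$191 billion) / 0.5 = −$382 billion.

−$382 billion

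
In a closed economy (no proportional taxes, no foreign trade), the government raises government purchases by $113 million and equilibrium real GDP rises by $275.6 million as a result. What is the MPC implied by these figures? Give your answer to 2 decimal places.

Implied spending multiplier k = ΔY/ΔG = 275.6/113 ≈ 2.4389.
Since k = 1/(1 − MPC), MPC = 1 − 1/k = 1 − ΔG/ΔY = 1 − 113/275.6 ≈ 0.59.

0.59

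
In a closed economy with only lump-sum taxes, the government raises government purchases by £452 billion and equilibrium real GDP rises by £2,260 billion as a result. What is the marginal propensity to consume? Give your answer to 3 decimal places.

0.800

Implied spending multiplier k = ΔY/ΔG = 2,260/452 = 5.
Since k = 1/(1 − MPC), MPC = 1 − 1/k = 1 − ΔG/ΔY = 1 − 452/2,260 = 0.800.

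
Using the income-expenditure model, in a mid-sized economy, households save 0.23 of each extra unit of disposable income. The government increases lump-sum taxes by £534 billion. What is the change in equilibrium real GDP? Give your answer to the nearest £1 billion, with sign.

MPC = 1 − MPS = 1 − 0.23 = 0.77.
A lump-sum tax change of +£534 billion shifts disposable income by −£534 billion; first-round consumption changes by −c × ΔT = −0.77 × (+£534 billion) = −£411.18 billion.
Expenditure multiplier = 1/(1 − MPC) = 1/(1 − 0.77) = 1/0.23 ≈ 4.348.
The tax multiplier is −c × k ≈ −3.348, so ΔY = k × (−c·ΔT) = (−£411.18 billion) / 0.23 ≈ −£1,788 billion.

−£1,788 billion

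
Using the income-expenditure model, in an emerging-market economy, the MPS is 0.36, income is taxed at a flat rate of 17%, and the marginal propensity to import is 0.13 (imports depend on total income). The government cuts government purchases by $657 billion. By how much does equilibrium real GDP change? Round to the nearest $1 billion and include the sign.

MPC = 1 − MPS = 1 − 0.36 = 0.64.
Government-spending multiplier = 1/(1 − c(1−t) + m) = 1/(1 − 0.64×0.83 + 0.13) = 1/0.5988 ≈ 1.67.
ΔY = k × ΔG = (−$657 billion) / 0.5988 ≈ −$1,097 billion.

−$1,097 billion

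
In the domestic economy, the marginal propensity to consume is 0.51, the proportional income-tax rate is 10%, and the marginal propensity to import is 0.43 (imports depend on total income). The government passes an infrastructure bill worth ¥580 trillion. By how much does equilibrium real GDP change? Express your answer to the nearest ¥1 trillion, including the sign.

Government-spending multiplier = 1/(1 − c(1−t) + m) = 1/(1 − 0.51×0.9 + 0.43) = 1/0.971 ≈ 1.03.
ΔY = k × ΔG = (+¥580 trillion) / 0.971 ≈ +¥597 trillion.

+¥597 trillion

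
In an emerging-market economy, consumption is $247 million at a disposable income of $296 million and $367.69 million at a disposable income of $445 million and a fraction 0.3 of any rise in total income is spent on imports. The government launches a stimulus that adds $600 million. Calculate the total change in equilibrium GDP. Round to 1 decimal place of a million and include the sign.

+$1,224.5 million

MPC = ΔC/ΔYd = (367.69 − 247)/(445 − 296) = 120.69/149 = 0.81.
Expenditure multiplier = 1/(1 − c + m) = 1/(1 − 0.81 + 0.3) = 1/0.49 ≈ 2.041.
ΔY = k × ΔG = (+$600 million) / 0.49 ≈ +$1,224.5 million.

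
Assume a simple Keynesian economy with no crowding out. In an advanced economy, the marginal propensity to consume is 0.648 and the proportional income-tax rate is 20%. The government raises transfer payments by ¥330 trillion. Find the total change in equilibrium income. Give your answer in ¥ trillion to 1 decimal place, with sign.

The transfer change shifts disposable income by +¥330 trillion, so first-round consumption changes by c·ΔTR = 0.648 × (+¥330 trillion) = +¥213.84 trillion.
Expenditure multiplier = 1/(1 − c(1−t)) = 1/(1 − 0.648×0.8) = 1/0.4816 ≈ 2.076.
The transfer multiplier is c × k ≈ 1.346, so ΔY = k × (c·ΔTR) = (+¥213.84 trillion) / 0.4816 ≈ +¥444 trillion.

+¥444.0 trillion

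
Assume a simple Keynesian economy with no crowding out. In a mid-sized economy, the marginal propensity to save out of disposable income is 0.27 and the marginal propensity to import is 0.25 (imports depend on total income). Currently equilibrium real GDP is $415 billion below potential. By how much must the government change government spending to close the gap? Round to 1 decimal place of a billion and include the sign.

+$215.8 billion

MPC = 1 − MPS = 1 − 0.27 = 0.73.
Spending multiplier = 1/(1 − c + m) = 1/(1 − 0.73 + 0.25) = 1/0.52 ≈ 1.923.
Need ΔY = +$415 billion, so ΔG = ΔY/k = (+$415 billion) × 0.52 = +$215.8 billion.
The government should increase government spending by $215.8 billion.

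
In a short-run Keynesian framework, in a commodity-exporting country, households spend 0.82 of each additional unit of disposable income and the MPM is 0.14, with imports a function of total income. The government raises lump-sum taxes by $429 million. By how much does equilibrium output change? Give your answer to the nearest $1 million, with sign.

−$1,099 million

A lump-sum tax change of +$429 million shifts disposable income by −$429 million; first-round consumption changes by −c × ΔT = −0.82 × (+$429 million) = −$351.78 million.
Expenditure multiplier = 1/(1 − c + m) = 1/(1 − 0.82 + 0.14) = 1/0.32 = 3.125.
The tax multiplier is −c × k ≈ −2.563, so ΔY = k × (−c·ΔT) = (−$351.78 million) / 0.32 ≈ −$1,099 million.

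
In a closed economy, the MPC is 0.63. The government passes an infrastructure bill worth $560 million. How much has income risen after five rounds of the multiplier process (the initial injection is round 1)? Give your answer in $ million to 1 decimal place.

Round 1 adds ΔG = $560 million; each later round is MPC = 0.63 times the previous.
After 5 rounds: 560 + 352.8 + 222.264 + 140.02632 + 88.2165816 = ΔG·(1 − c^5)/(1 − c) = 560 × (1 − 0.0992436543)/0.37 ≈ $1,363.3 million.

$1,363.3 million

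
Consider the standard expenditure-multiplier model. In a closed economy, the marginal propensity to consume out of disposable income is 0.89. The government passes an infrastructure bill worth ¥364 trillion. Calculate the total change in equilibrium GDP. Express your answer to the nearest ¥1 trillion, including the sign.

+¥3,309 trillion

Spending multiplier = 1/(1 − MPC) = 1/(1 − 0.89) = 1/0.11 ≈ 9.091.
ΔY = k × ΔG = (+¥364 trillion) / 0.11 ≈ +¥3,309 trillion.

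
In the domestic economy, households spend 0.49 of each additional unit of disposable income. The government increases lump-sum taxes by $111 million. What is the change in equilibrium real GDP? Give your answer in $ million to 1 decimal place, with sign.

A lump-sum tax change of +$111 million shifts disposable income by −$111 million; first-round consumption changes by −c × ΔT = −0.49 × (+$111 million) = −$54.39 million.
Expenditure multiplier = 1/(1 − MPC) = 1/(1 − 0.49) = 1/0.51 ≈ 1.961.
The tax multiplier is −c × k ≈ −0.961, so ΔY = k × (−c·ΔT) = (−$54.39 million) / 0.51 ≈ −$106.6 million.

−$106.6 million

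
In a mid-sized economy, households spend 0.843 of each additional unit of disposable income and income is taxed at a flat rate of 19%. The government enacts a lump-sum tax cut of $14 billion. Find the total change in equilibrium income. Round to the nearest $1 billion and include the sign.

A lump-sum tax change of −$14 billion shifts disposable income by +$14 billion; first-round consumption changes by −c × ΔT = −0.843 × (−$14 billion) = +$11.802 billion.
Expenditure multiplier = 1/(1 − c(1−t)) = 1/(1 − 0.843×0.81) = 1/0.31717 ≈ 3.153.
The tax multiplier is −c × k ≈ −2.658, so ΔY = k × (−c·ΔT) = (+$11.802 billion) / 0.31717 ≈ +$37 billion.

+$37 billion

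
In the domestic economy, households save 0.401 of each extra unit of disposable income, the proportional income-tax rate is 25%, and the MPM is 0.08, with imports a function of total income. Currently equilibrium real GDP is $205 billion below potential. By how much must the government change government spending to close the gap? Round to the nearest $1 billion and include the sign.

+$129 billion

MPC = 1 − MPS = 1 − 0.401 = 0.599.
Spending multiplier = 1/(1 − c(1−t) + m) = 1/(1 − 0.599×0.75 + 0.08) = 1/0.63075 ≈ 1.585.
Need ΔY = +$205 billion, so ΔG = ΔY/k = (+$205 billion) × 0.63075 ≈ +$129 billion.
The government should increase government spending by $129 billion.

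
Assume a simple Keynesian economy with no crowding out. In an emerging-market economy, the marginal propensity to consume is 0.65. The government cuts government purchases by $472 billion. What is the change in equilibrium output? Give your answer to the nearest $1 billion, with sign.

−$1,349 billion

Government-spending multiplier = 1/(1 − MPC) = 1/(1 − 0.65) = 1/0.35 ≈ 2.857.
ΔY = k × ΔG = (−$472 billion) / 0.35 ≈ −$1,349 billion.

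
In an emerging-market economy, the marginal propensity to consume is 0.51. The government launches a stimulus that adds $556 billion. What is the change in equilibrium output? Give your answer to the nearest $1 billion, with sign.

+$1,135 billion

Government-spending multiplier = 1/(1 − MPC) = 1/(1 − 0.51) = 1/0.49 ≈ 2.041.
ΔY = k × ΔG = (+$556 billion) / 0.49 ≈ +$1,135 billion.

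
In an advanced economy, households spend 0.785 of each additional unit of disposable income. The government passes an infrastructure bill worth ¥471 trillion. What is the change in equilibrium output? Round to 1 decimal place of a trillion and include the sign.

+¥2,190.7 trillion

Spending multiplier = 1/(1 − MPC) = 1/(1 − 0.785) = 1/0.215 ≈ 4.651.
ΔY = k × ΔG = (+¥471 trillion) / 0.215 ≈ +¥2,190.7 trillion.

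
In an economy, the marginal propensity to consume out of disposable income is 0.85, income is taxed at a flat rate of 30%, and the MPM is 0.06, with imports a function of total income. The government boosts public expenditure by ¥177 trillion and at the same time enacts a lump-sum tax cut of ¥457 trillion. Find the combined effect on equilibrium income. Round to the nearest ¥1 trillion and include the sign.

+¥1,216 trillion

Expenditure multiplier = 1/(1 − c(1−t) + m) = 1/(1 − 0.85×0.7 + 0.06) = 1/0.465 ≈ 2.151.
ΔG contributes k·ΔG = (+¥177 trillion) / 0.465 ≈ +¥380.6 trillion.
ΔT of −¥457 trillion changes first-round spending by −c·ΔT = +¥388.45 trillion, contributing k·(−c·ΔT) = (+¥388.45 trillion) / 0.465 ≈ +¥835.4 trillion.
Net ΔY = k(ΔG − c·ΔT) = (+¥565.45 trillion) / 0.465 ≈ +¥1,216 trillion.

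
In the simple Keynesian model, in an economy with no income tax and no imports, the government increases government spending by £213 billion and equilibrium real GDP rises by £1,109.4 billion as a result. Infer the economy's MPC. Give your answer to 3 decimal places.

0.808

Implied spending multiplier k = ΔY/ΔG = 1,109.4/213 ≈ 5.2085.
Since k = 1/(1 − MPC), MPC = 1 − 1/k = 1 − ΔG/ΔY = 1 − 213/1,109.4 ≈ 0.808.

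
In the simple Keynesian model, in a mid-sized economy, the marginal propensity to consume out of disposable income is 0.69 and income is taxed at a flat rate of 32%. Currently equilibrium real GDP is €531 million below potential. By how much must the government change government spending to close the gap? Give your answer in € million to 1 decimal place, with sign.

+€281.9 million

Spending multiplier = 1/(1 − c(1−t)) = 1/(1 − 0.69×0.68) = 1/0.5308 ≈ 1.884.
Need ΔY = +€531 million, so ΔG = ΔY/k = (+€531 million) × 0.5308 ≈ +€281.9 million.
The government should increase government spending by €281.9 million.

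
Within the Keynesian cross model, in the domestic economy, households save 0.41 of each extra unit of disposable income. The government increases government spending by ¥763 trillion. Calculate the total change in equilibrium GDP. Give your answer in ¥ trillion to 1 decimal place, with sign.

MPC = 1 − MPS = 1 − 0.41 = 0.59.
Spending multiplier = 1/(1 − MPC) = 1/(1 − 0.59) = 1/0.41 ≈ 2.439.
ΔY = k × ΔG = (+¥763 trillion) / 0.41 ≈ +¥1,861 trillion.

+¥1,861.0 trillion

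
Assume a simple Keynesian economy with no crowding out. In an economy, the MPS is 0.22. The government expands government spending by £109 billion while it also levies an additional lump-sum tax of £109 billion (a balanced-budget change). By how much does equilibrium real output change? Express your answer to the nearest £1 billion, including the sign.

MPC = 1 − MPS = 1 − 0.22 = 0.78.
Expenditure multiplier = 1/(1 − MPC) = 1/(1 − 0.78) = 1/0.22 ≈ 4.545.
ΔG contributes k·ΔG = (+£109 billion) / 0.22 ≈ +£495.5 billion.
ΔT of +£109 billion changes first-round spending by −c·ΔT = −£85.02 billion, contributing k·(−c·ΔT) = (−£85.02 billion) / 0.22 ≈ −£386.5 billion.
With ΔG = ΔT and no other leakages, the balanced-budget multiplier is 1, so ΔY = ΔG = +£109 billion.

+£109 billion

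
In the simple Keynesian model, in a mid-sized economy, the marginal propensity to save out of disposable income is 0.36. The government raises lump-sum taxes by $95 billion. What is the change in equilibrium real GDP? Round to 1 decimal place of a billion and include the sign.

MPC = 1 − MPS = 1 − 0.36 = 0.64.
A lump-sum tax change of +$95 billion shifts disposable income by −$95 billion; first-round consumption changes by −c × ΔT = −0.64 × (+$95 billion) = −$60.8 billion.
Expenditure multiplier = 1/(1 − MPC) = 1/(1 − 0.64) = 1/0.36 ≈ 2.778.
The tax multiplier is −c × k ≈ −1.778, so ΔY = k × (−c·ΔT) = (−$60.8 billion) / 0.36 ≈ −$168.9 billion.

−$168.9 billion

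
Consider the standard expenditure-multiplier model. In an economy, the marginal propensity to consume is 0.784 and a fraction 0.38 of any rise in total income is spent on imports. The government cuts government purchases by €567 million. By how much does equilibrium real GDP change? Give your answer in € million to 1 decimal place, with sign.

−€951.3 million

Expenditure multiplier = 1/(1 − c + m) = 1/(1 − 0.784 + 0.38) = 1/0.596 ≈ 1.678.
ΔY = k × ΔG = (−€567 million) / 0.596 ≈ −€951.3 million.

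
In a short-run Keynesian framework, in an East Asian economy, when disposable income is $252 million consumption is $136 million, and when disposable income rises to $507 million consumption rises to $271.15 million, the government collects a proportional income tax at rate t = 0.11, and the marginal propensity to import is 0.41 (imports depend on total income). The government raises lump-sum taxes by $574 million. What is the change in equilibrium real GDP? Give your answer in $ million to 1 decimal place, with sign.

MPC = ΔC/ΔYd = (271.15 − 136)/(507 − 252) = 135.15/255 = 0.53.
A lump-sum tax change of +$574 million shifts disposable income by −$574 million; first-round consumption changes by −c × ΔT = −0.53 × (+$574 million) = −$304.22 million.
Expenditure multiplier = 1/(1 − c(1−t) + m) = 1/(1 − 0.53×0.89 + 0.41) = 1/0.9383 ≈ 1.066.
The tax multiplier is −c × k ≈ −0.565, so ΔY = k × (−c·ΔT) = (−$304.22 million) / 0.9383 ≈ −$324.2 million.

−$324.2 million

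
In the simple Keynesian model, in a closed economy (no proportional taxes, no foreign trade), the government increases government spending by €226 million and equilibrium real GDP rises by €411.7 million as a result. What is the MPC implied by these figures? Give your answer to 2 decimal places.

Implied spending multiplier k = ΔY/ΔG = 411.7/226 ≈ 1.8217.
Since k = 1/(1 − MPC), MPC = 1 − 1/k = 1 − ΔG/ΔY = 1 − 226/411.7 ≈ 0.45.

0.45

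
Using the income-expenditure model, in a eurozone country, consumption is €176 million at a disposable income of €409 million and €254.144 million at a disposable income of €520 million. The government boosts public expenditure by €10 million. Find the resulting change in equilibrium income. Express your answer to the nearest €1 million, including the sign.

MPC = ΔC/ΔYd = (254.144 − 176)/(520 − 409) = 78.144/111 = 0.704.
Expenditure multiplier = 1/(1 − MPC) = 1/(1 − 0.704) = 1/0.296 ≈ 3.378.
ΔY = k × ΔG = (+€10 million) / 0.296 ≈ +€34 million.

+€34 million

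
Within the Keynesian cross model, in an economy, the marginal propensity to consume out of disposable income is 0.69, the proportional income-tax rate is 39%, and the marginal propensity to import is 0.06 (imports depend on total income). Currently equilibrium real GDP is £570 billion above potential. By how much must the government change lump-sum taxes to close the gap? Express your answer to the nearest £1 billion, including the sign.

+£528 billion

Spending multiplier = 1/(1 − c(1−t) + m) = 1/(1 − 0.69×0.61 + 0.06) = 1/0.6391 ≈ 1.565.
Tax multiplier = −c·k = −0.69/0.6391 ≈ −1.08. Need ΔY = −£570 billion, so ΔT = ΔY/(−c·k) = −(−£570 billion) × 0.6391 / 0.69 ≈ +£528 billion.
The government should raise lump-sum taxes by £528 billion.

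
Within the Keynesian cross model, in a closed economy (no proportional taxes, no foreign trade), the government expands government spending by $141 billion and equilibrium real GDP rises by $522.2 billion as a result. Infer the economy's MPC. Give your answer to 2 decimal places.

0.73

Implied spending multiplier k = ΔY/ΔG = 522.2/141 ≈ 3.7035.
Since k = 1/(1 − MPC), MPC = 1 − 1/k = 1 − ΔG/ΔY = 1 − 141/522.2 ≈ 0.73.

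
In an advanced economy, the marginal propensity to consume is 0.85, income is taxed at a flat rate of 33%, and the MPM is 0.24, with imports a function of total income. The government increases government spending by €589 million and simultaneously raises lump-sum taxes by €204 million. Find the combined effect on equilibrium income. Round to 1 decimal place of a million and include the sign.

+€619.8 million

Expenditure multiplier = 1/(1 − c(1−t) + m) = 1/(1 − 0.85×0.67 + 0.24) = 1/0.6705 ≈ 1.491.
ΔG contributes k·ΔG = (+€589 million) / 0.6705 ≈ +€878.4 million.
ΔT of +€204 million changes first-round spending by −c·ΔT = −€173.4 million, contributing k·(−c·ΔT) = (−€173.4 million) / 0.6705 ≈ −€258.6 million.
Net ΔY = k(ΔG − c·ΔT) = (+€415.6 million) / 0.6705 ≈ +€619.8 million.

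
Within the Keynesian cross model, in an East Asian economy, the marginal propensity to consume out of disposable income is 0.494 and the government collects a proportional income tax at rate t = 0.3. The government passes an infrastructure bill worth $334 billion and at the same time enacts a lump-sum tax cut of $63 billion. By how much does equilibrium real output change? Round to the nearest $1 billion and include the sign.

Expenditure multiplier = 1/(1 − c(1−t)) = 1/(1 − 0.494×0.7) = 1/0.6542 ≈ 1.529.
ΔG contributes k·ΔG = (+$334 billion) / 0.6542 ≈ +$510.5 billion.
ΔT of −$63 billion changes first-round spending by −c·ΔT = +$31.122 billion, contributing k·(−c·ΔT) = (+$31.122 billion) / 0.6542 ≈ +$47.6 billion.
Net ΔY = k(ΔG − c·ΔT) = (+$365.122 billion) / 0.6542 ≈ +$558 billion.

+$558 billion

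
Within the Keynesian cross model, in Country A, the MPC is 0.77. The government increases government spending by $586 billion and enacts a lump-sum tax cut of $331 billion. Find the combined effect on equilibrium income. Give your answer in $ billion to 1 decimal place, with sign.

+$3,656.0 billion

Expenditure multiplier = 1/(1 − MPC) = 1/(1 − 0.77) = 1/0.23 ≈ 4.348.
ΔG contributes k·ΔG = (+$586 billion) / 0.23 ≈ +$2,547.8 billion.
ΔT of −$331 billion changes first-round spending by −c·ΔT = +$254.87 billion, contributing k·(−c·ΔT) = (+$254.87 billion) / 0.23 ≈ +$1,108.1 billion.
Net ΔY = k(ΔG − c·ΔT) = (+$840.87 billion) / 0.23 ≈ +$3,656 billion.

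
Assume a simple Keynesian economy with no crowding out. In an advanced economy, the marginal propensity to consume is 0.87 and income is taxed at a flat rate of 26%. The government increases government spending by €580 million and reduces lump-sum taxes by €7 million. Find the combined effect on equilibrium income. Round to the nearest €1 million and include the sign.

Expenditure multiplier = 1/(1 − c(1−t)) = 1/(1 − 0.87×0.74) = 1/0.3562 ≈ 2.807.
ΔG contributes k·ΔG = (+€580 million) / 0.3562 ≈ +€1,628.3 million.
ΔT of −€7 million changes first-round spending by −c·ΔT = +€6.09 million, contributing k·(−c·ΔT) = (+€6.09 million) / 0.3562 ≈ +€17.1 million.
Net ΔY = k(ΔG − c·ΔT) = (+€586.09 million) / 0.3562 ≈ +€1,645 million.

+€1,645 million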